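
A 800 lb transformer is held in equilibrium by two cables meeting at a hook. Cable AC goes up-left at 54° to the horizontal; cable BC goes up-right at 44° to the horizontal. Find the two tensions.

T_AC = 581.1 lb, T_BC = 474.8 lb

ΣF_x = 0: −T_AC·cos54° + T_BC·cos44° = 0 → T_BC = 0.817118·T_AC.
ΣF_y = 0: T_AC·sin54° + T_BC·sin44° = 800.
Substitute: T_AC·(0.809017 + 0.817118·0.694658) = 800 → T_AC = 581.127 ≈ 581.1 lb.
Then T_BC = 0.817118 × 581.127 = 474.8 lb.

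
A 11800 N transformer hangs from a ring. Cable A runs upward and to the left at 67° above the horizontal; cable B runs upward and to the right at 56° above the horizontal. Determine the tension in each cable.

ΣF_x = 0: −T_A·cos67° + T_B·cos56° = 0 → T_B = 0.698741·T_A.
ΣF_y = 0: T_A·sin67° + T_B·sin56° = 11800.
Substitute: T_A·(0.920505 + 0.698741·0.829038) = 11800 → T_A = 7867.78 ≈ 7868 N.
Then T_B = 0.698741 × 7867.78 = 5498 N.

T_A = 7868 N, T_B = 5498 N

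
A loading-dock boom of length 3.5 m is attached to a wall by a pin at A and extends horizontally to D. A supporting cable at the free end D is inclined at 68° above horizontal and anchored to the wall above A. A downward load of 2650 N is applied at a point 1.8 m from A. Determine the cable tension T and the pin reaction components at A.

ΣM about A: T·sin68°·3.5 − 2650·1.8 = 0 → T = 4770/(3.5·0.927184) = 1469.89 ≈ 1470 N.
ΣF_x = 0: A_x − T·cos68° = 0 → A_x = 1469.89 × 0.374607 = 550.6 N.
ΣF_y = 0: A_y + T·sin68° − 2650 = 0 → A_y = 2650 − 1469.89 × 0.927184 = 1287 N.

T = 1470 N, A_x = 550.6 N, A_y = 1287 N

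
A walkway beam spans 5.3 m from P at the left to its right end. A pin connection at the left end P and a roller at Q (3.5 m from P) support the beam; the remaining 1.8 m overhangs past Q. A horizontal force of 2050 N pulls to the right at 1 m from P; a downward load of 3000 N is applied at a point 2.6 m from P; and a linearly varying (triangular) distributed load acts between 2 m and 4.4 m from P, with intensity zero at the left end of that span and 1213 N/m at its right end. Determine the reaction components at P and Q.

Resultant of the triangular load: ½ × 1213 × 2.4 = 1455.6 N, acting at 3.6 m from P (one-third of the span from the peak).
ΣM about P: Q_y·3.5 − 3000·2.6 − (½·1213·2.4)·3.6 = 0 → Q_y = 13040.16/3.5 = 3725.76 ≈ 3726 N.
ΣF_y = 0: P_y + 3725.76 − 3000 − ½·1213·2.4 = 0 → P_y = 729.8 N.
ΣF_x = 0: P_x + 2050 = 0 → P_x = -2050 N.

P_x = -2050 N, P_y = 729.8 N, Q_y = 3726 N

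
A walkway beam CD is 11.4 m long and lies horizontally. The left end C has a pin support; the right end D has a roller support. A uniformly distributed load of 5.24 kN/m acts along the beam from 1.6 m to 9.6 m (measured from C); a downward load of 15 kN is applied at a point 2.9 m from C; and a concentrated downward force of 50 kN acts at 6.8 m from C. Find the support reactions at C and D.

C_x = 0, C_y = 52.69 kN, D_y = 54.23 kN

Resultant of the distributed load: 5.24 × 8 = 41.92 kN at 5.6 m from C.
Taking moments about C: D_y·11.4 − (5.24·8)·5.6 − 15·2.9 − 50·6.8 = 0 → D_y = 618.252/11.4 = 54.2326 ≈ 54.23 kN.
ΣF_y = 0: C_y + 54.2326 − 5.24·8 − 15 − 50 = 0 → C_y = 52.69 kN.
ΣF_x = 0: no horizontal applied forces, so C_x = 0.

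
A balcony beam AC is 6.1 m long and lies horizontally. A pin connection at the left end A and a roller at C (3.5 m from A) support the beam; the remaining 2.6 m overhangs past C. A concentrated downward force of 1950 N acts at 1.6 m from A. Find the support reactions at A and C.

A_x = 0, A_y = 1059 N, C_y = 891.4 N

Taking moments about A: C_y·3.5 − 1950·1.6 = 0 → C_y = 3120/3.5 = 891.429 ≈ 891.4 N.
ΣF_y = 0: A_y + 891.429 − 1950 = 0 → A_y = 1059 N.
ΣF_x = 0: no horizontal applied forces, so A_x = 0.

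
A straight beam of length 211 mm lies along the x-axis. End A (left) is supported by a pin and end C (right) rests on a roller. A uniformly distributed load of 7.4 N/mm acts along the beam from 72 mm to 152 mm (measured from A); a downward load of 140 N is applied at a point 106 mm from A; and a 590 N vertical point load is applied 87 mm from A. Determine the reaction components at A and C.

Resultant of the distributed load: 7.4 × 80 = 592 N at 112 mm from A.
Moments about A: C_y·211 − (7.4·80)·112 − 140·106 − 590·87 = 0 → C_y = 132474/211 = 627.839 ≈ 627.8 N.
ΣF_y = 0: A_y + 627.839 − 7.4·80 − 140 − 590 = 0 → A_y = 694.2 N.
ΣF_x = 0: no horizontal applied forces, so A_x = 0.

A_x = 0, A_y = 694.2 N, C_y = 627.8 N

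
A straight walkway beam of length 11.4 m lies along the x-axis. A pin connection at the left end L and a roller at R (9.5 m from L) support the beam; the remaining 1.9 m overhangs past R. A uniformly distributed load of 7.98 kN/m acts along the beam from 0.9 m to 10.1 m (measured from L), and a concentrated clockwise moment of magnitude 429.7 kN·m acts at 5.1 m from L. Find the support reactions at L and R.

L_x = 0, L_y = -14.32 kN, R_y = 87.74 kN

Resultant of the distributed load: 7.98 × 9.2 = 73.416 kN at 5.5 m from L.
ΣM about L: R_y·9.5 − (7.98·9.2)·5.5 − 429.7 = 0 → R_y = 833.488/9.5 = 87.7356 ≈ 87.74 kN.
ΣF_y = 0: L_y + 87.7356 − 7.98·9.2 = 0 → L_y = -14.32 kN.
ΣF_x = 0: no horizontal applied forces, so L_x = 0.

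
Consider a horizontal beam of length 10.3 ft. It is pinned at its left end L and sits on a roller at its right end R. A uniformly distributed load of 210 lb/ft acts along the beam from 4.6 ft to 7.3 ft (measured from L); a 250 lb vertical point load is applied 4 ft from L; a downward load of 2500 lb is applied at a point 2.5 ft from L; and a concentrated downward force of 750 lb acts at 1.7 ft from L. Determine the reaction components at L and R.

Resultant of the distributed load: 210 × 2.7 = 567 lb at 5.95 ft from L.
Moments about L: R_y·10.3 − (210·2.7)·5.95 − 250·4 − 2500·2.5 − 750·1.7 = 0 → R_y = 11898.65/10.3 = 1155.21 ≈ 1155 lb.
ΣF_y = 0: L_y + 1155.21 − 210·2.7 − 250 − 2500 − 750 = 0 → L_y = 2912 lb.
ΣF_x = 0: no horizontal applied forces, so L_x = 0.

L_x = 0, L_y = 2912 lb, R_y = 1155 lb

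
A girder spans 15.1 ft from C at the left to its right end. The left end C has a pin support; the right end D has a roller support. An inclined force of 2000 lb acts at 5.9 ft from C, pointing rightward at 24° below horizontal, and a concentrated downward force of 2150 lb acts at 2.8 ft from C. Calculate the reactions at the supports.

C_x = -1827 lb, C_y = 2247 lb, D_y = 716.5 lb

Taking moments about C: D_y·15.1 − 2000·sin24°·5.9 − 2150·2.8 = 0 → D_y = 10819.5/15.1 = 716.523 ≈ 716.5 lb.
ΣF_y = 0: C_y + 716.523 − 2000·sin24° − 2150 = 0 → C_y = 2247 lb.
ΣF_x = 0: C_x + 2000·cos24° = 0 → C_x = -1827 lb.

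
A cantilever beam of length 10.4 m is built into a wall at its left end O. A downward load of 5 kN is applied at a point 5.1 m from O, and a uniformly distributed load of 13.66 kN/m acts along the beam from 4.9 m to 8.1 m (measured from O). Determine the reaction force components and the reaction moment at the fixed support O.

Resultant of the distributed load: 13.66 × 3.2 = 43.712 kN at 6.5 m from O.
ΣF_x = 0: O_x = 0.
ΣF_y = 0: O_y − 5 − 13.66·3.2 = 0 → O_y = 48.71 kN.
ΣM about O: M_O − 5·5.1 − (13.66·3.2)·6.5 = 0 → M_O = 309.6 kN·m.

O_x = 0, O_y = 48.71 kN, M_O = 309.6 kN·m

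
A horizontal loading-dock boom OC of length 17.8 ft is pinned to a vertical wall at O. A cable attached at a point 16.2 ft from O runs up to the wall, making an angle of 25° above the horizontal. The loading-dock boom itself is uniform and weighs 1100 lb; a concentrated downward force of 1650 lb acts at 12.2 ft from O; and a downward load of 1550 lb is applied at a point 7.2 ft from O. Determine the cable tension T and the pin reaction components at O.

ΣM about O: T·sin25°·16.2 − 1100·8.9 − 1650·12.2 − 1550·7.2 = 0 → T = 41080/(16.2·0.422618) = 6000.22 ≈ 6000 lb.
ΣF_x = 0: O_x − T·cos25° = 0 → O_x = 6000.22 × 0.906308 = 5438 lb.
ΣF_y = 0: O_y + T·sin25° − 1100 − 1650 − 1550 = 0 → O_y = 4300 − 6000.22 × 0.422618 = 1764 lb.

T = 6000 lb, O_x = 5438 lb, O_y = 1764 lb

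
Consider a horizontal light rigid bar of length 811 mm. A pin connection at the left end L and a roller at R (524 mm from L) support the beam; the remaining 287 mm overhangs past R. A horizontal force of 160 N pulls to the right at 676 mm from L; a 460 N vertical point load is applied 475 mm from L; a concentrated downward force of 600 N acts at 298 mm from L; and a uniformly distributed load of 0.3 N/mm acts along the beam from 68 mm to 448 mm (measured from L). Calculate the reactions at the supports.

Resultant of the distributed load: 0.3 × 380 = 114 N at 258 mm from L.
ΣM about L: R_y·524 − 460·475 − 600·298 − (0.3·380)·258 = 0 → R_y = 426712/524 = 814.336 ≈ 814.3 N.
ΣF_y = 0: L_y + 814.336 − 460 − 600 − 0.3·380 = 0 → L_y = 359.7 N.
ΣF_x = 0: L_x + 160 = 0 → L_x = -160.0 N.

L_x = -160.0 N, L_y = 359.7 N, R_y = 814.3 N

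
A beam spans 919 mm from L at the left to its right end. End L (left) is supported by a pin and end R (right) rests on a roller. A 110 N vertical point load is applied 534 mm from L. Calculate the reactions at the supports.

L_x = 0, L_y = 46.08 N, R_y = 63.92 N

Taking moments about L: R_y·919 − 110·534 = 0 → R_y = 58740/919 = 63.9173 ≈ 63.92 N.
ΣF_y = 0: L_y + 63.9173 − 110 = 0 → L_y = 46.08 N.
ΣF_x = 0: no horizontal applied forces, so L_x = 0.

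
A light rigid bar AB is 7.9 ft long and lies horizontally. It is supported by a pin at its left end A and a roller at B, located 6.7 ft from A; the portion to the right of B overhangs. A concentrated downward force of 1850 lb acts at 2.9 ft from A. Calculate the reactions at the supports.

A_x = 0, A_y = 1049 lb, B_y = 800.7 lb

Moments about A: B_y·6.7 − 1850·2.9 = 0 → B_y = 5365/6.7 = 800.746 ≈ 800.7 lb.
ΣF_y = 0: A_y + 800.746 − 1850 = 0 → A_y = 1049 lb.
ΣF_x = 0: no horizontal applied forces, so A_x = 0.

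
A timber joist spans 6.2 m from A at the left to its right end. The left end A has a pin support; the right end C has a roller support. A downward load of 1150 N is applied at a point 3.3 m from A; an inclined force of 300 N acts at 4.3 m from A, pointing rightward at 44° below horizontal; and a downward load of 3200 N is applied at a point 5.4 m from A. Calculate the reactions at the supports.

A_x = -215.8 N, A_y = 1015 N, C_y = 3544 N

ΣM about A: C_y·6.2 − 1150·3.3 − 300·sin44°·4.3 − 3200·5.4 = 0 → C_y = 21971.1/6.2 = 3543.73 ≈ 3544 N.
ΣF_y = 0: A_y + 3543.73 − 1150 − 300·sin44° − 3200 = 0 → A_y = 1015 N.
ΣF_x = 0: A_x + 300·cos44° = 0 → A_x = -215.8 N.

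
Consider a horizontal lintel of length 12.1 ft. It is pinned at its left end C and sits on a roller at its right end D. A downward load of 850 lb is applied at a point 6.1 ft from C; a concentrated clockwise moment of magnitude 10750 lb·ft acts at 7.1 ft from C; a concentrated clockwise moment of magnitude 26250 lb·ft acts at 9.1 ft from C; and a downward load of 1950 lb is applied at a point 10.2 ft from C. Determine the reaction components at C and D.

C_x = 0, C_y = -2330 lb, D_y = 5130 lb

Moments about C: D_y·12.1 − 850·6.1 − 10750 − 26250 − 1950·10.2 = 0 → D_y = 62075/12.1 = 5130.17 ≈ 5130 lb.
ΣF_y = 0: C_y + 5130.17 − 850 − 1950 = 0 → C_y = -2330 lb.
ΣF_x = 0: no horizontal applied forces, so C_x = 0.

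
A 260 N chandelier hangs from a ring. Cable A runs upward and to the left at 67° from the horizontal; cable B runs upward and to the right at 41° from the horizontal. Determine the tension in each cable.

ΣF_x = 0: −T_A·cos67° + T_B·cos41° = 0 → T_B = 0.517724·T_A.
ΣF_y = 0: T_A·sin67° + T_B·sin41° = 260.
Substitute: T_A·(0.920505 + 0.517724·0.656059) = 260 → T_A = 206.323 ≈ 206.3 N.
Then T_B = 0.517724 × 206.323 = 106.8 N.

T_A = 206.3 N, T_B = 106.8 N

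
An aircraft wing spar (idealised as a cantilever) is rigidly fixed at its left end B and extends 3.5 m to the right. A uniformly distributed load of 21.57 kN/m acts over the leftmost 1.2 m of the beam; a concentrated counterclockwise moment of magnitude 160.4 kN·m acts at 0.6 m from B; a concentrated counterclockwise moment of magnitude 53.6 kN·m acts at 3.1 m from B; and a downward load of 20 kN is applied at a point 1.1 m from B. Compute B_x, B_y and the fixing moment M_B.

B_x = 0, B_y = 45.88 kN, M_B = -176.5 kN·m

Resultant of the distributed load: 21.57 × 1.2 = 25.884 kN at 0.6 m from B.
ΣF_x = 0: B_x = 0.
ΣF_y = 0: B_y − 21.57·1.2 − 20 = 0 → B_y = 45.88 kN.
ΣM about B: M_B − (21.57·1.2)·0.6 + 160.4 + 53.6 − 20·1.1 = 0 → M_B = -176.5 kN·m.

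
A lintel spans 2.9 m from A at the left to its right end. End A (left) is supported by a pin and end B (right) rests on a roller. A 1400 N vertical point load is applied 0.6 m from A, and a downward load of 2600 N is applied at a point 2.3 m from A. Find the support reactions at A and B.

Taking moments about A: B_y·2.9 − 1400·0.6 − 2600·2.3 = 0 → B_y = 6820/2.9 = 2351.72 ≈ 2352 N.
ΣF_y = 0: A_y + 2351.72 − 1400 − 2600 = 0 → A_y = 1648 N.
ΣF_x = 0: no horizontal applied forces, so A_x = 0.

A_x = 0, A_y = 1648 N, B_y = 2352 N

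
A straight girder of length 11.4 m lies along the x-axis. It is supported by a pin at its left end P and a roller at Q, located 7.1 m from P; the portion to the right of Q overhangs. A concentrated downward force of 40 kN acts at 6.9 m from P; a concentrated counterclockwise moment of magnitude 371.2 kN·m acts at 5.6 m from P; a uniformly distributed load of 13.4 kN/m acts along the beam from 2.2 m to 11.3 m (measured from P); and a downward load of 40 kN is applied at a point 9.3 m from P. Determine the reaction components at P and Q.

P_x = 0, P_y = 47.03 kN, Q_y = 154.9 kN

Resultant of the distributed load: 13.4 × 9.1 = 121.94 kN at 6.75 m from P.
ΣM about P: Q_y·7.1 − 40·6.9 + 371.2 − (13.4·9.1)·6.75 − 40·9.3 = 0 → Q_y = 1099.895/7.1 = 154.915 ≈ 154.9 kN.
ΣF_y = 0: P_y + 154.915 − 40 − 13.4·9.1 − 40 = 0 → P_y = 47.03 kN.
ΣF_x = 0: no horizontal applied forces, so P_x = 0.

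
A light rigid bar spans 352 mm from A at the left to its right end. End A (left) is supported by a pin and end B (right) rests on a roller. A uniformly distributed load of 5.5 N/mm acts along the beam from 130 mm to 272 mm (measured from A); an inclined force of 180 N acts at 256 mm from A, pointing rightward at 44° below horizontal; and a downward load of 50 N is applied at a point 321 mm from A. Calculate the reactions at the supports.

A_x = -129.5 N, A_y = 373.5 N, B_y = 582.5 N

Resultant of the distributed load: 5.5 × 142 = 781 N at 201 mm from A.
Taking moments about A: B_y·352 − (5.5·142)·201 − 180·sin44°·256 − 50·321 = 0 → B_y = 205041/352 = 582.503 ≈ 582.5 N.
ΣF_y = 0: A_y + 582.503 − 5.5·142 − 180·sin44° − 50 = 0 → A_y = 373.5 N.
ΣF_x = 0: A_x + 180·cos44° = 0 → A_x = -129.5 N.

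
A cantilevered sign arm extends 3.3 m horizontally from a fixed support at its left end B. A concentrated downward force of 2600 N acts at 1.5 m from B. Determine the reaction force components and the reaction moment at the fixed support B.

B_x = 0, B_y = 2600 N, M_B = 3900 N·m

ΣF_x = 0: B_x = 0.
ΣF_y = 0: B_y − 2600 = 0 → B_y = 2600 N.
ΣM about B: M_B − 2600·1.5 = 0 → M_B = 3900 N·m.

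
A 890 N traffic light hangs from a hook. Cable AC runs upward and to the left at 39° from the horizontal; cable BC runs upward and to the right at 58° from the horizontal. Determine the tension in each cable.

T_AC = 475.2 N, T_BC = 696.9 N

ΣF_x = 0: −T_AC·cos39° + T_BC·cos58° = 0 → T_BC = 1.46654·T_AC.
ΣF_y = 0: T_AC·sin39° + T_BC·sin58° = 890.
Substitute: T_AC·(0.62932 + 1.46654·0.848048) = 890 → T_AC = 475.169 ≈ 475.2 N.
Then T_BC = 1.46654 × 475.169 = 696.9 N.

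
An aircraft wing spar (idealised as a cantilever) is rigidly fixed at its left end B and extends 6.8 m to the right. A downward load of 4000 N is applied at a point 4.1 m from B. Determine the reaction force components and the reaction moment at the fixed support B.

B_x = 0, B_y = 4000 N, M_B = 16400 N·m

ΣF_x = 0: B_x = 0.
ΣF_y = 0: B_y − 4000 = 0 → B_y = 4000 N.
ΣM about B: M_B − 4000·4.1 = 0 → M_B = 16400 N·m.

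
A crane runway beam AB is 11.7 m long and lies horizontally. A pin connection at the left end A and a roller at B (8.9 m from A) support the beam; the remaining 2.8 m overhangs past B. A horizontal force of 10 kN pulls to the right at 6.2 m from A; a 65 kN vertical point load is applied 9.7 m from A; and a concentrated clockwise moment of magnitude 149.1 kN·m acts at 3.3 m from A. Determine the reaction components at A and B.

A_x = -10.00 kN, A_y = -22.60 kN, B_y = 87.60 kN

Moments about A: B_y·8.9 − 65·9.7 − 149.1 = 0 → B_y = 779.6/8.9 = 87.5955 ≈ 87.60 kN.
ΣF_y = 0: A_y + 87.5955 − 65 = 0 → A_y = -22.60 kN.
ΣF_x = 0: A_x + 10 = 0 → A_x = -10.00 kN.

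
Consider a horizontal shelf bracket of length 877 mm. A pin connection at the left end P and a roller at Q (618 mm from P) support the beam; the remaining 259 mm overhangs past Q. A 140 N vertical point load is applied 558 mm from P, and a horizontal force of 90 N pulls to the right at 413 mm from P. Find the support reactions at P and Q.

Moments about P: Q_y·618 − 140·558 = 0 → Q_y = 78120/618 = 126.408 ≈ 126.4 N.
ΣF_y = 0: P_y + 126.408 − 140 = 0 → P_y = 13.59 N.
ΣF_x = 0: P_x + 90 = 0 → P_x = -90.00 N.

P_x = -90.00 N, P_y = 13.59 N, Q_y = 126.4 N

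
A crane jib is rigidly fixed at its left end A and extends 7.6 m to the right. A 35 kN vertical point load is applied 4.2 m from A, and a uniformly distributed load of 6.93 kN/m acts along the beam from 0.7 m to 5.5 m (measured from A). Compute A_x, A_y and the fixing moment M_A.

Resultant of the distributed load: 6.93 × 4.8 = 33.264 kN at 3.1 m from A.
ΣF_x = 0: A_x = 0.
ΣF_y = 0: A_y − 35 − 6.93·4.8 = 0 → A_y = 68.26 kN.
ΣM about A: M_A − 35·4.2 − (6.93·4.8)·3.1 = 0 → M_A = 250.1 kN·m.

A_x = 0, A_y = 68.26 kN, M_A = 250.1 kN·m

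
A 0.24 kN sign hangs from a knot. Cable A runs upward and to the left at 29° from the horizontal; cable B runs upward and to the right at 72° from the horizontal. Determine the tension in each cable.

ΣF_x = 0: −T_A·cos29° + T_B·cos72° = 0 → T_B = 2.83033·T_A.
ΣF_y = 0: T_A·sin29° + T_B·sin72° = 0.24.
Substitute: T_A·(0.48481 + 2.83033·0.951057) = 0.24 → T_A = 0.0755521 ≈ 0.07555 kN.
Then T_B = 2.83033 × 0.0755521 = 0.2138 kN.

T_A = 0.07555 kN, T_B = 0.2138 kN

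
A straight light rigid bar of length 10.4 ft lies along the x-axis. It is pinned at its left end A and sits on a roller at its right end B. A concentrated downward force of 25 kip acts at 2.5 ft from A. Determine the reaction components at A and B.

Taking moments about A: B_y·10.4 − 25·2.5 = 0 → B_y = 62.5/10.4 = 6.00962 ≈ 6.010 kip.
ΣF_y = 0: A_y + 6.00962 − 25 = 0 → A_y = 18.99 kip.
ΣF_x = 0: no horizontal applied forces, so A_x = 0.

A_x = 0, A_y = 18.99 kip, B_y = 6.010 kip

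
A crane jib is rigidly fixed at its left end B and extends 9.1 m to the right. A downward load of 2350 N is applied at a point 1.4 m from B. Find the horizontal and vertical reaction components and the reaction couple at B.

ΣF_x = 0: B_x = 0.
ΣF_y = 0: B_y − 2350 = 0 → B_y = 2350 N.
ΣM about B: M_B − 2350·1.4 = 0 → M_B = 3290 N·m.

B_x = 0, B_y = 2350 N, M_B = 3290 N·m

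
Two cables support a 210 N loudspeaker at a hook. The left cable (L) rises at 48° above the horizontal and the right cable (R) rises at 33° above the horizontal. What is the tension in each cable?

T_L = 178.3 N, T_R = 142.3 N

ΣF_x = 0: −T_L·cos48° + T_R·cos33° = 0 → T_R = 0.797847·T_L.
ΣF_y = 0: T_L·sin48° + T_R·sin33° = 210.
Substitute: T_L·(0.743145 + 0.797847·0.544639) = 210 → T_L = 178.316 ≈ 178.3 N.
Then T_R = 0.797847 × 178.316 = 142.3 N.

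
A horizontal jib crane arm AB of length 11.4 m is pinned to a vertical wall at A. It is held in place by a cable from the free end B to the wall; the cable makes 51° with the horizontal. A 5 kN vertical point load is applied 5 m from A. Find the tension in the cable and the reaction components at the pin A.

T = 2.822 kN, A_x = 1.776 kN, A_y = 2.807 kN

ΣM about A: T·sin51°·11.4 − 5·5 = 0 → T = 25/(11.4·0.777146) = 2.82184 ≈ 2.822 kN.
ΣF_x = 0: A_x − T·cos51° = 0 → A_x = 2.82184 × 0.62932 = 1.776 kN.
ΣF_y = 0: A_y + T·sin51° − 5 = 0 → A_y = 5 − 2.82184 × 0.777146 = 2.807 kN.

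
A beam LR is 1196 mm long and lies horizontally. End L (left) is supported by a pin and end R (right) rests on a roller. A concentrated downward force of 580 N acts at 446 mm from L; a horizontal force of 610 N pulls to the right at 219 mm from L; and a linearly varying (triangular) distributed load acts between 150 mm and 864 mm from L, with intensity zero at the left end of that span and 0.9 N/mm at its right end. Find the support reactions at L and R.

L_x = -610.0 N, L_y = 516.8 N, R_y = 384.5 N

Resultant of the triangular load: ½ × 0.9 × 714 = 321.3 N, acting at 626 mm from L (one-third of the span from the peak).
ΣM about L: R_y·1196 − 580·446 − (½·0.9·714)·626 = 0 → R_y = 459813.8/1196 = 384.46 ≈ 384.5 N.
ΣF_y = 0: L_y + 384.46 − 580 − ½·0.9·714 = 0 → L_y = 516.8 N.
ΣF_x = 0: L_x + 610 = 0 → L_x = -610.0 N.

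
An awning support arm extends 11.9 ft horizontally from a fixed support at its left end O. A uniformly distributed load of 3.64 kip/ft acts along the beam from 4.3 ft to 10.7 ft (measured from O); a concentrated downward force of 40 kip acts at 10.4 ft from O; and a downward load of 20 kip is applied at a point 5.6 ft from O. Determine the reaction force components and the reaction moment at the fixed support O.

Resultant of the distributed load: 3.64 × 6.4 = 23.296 kip at 7.5 ft from O.
ΣF_x = 0: O_x = 0.
ΣF_y = 0: O_y − 3.64·6.4 − 40 − 20 = 0 → O_y = 83.30 kip.
ΣM about O: M_O − (3.64·6.4)·7.5 − 40·10.4 − 20·5.6 = 0 → M_O = 702.7 kip·ft.

O_x = 0, O_y = 83.30 kip, M_O = 702.7 kip·ft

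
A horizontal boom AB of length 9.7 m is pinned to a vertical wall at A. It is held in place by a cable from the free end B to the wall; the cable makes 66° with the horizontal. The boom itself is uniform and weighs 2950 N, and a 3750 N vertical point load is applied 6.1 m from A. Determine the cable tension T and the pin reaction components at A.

T = 4196 N, A_x = 1707 N, A_y = 2867 N

ΣM about A: T·sin66°·9.7 − 2950·4.85 − 3750·6.1 = 0 → T = 37182.5/(9.7·0.913545) = 4196.01 ≈ 4196 N.
ΣF_x = 0: A_x − T·cos66° = 0 → A_x = 4196.01 × 0.406737 = 1707 N.
ΣF_y = 0: A_y + T·sin66° − 2950 − 3750 = 0 → A_y = 6700 − 4196.01 × 0.913545 = 2867 N.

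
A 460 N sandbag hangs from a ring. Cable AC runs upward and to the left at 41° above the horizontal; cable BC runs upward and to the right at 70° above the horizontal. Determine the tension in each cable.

ΣF_x = 0: −T_AC·cos41° + T_BC·cos70° = 0 → T_BC = 2.20662·T_AC.
ΣF_y = 0: T_AC·sin41° + T_BC·sin70° = 460.
Substitute: T_AC·(0.656059 + 2.20662·0.939693) = 460 → T_AC = 168.523 ≈ 168.5 N.
Then T_BC = 2.20662 × 168.523 = 371.9 N.

T_AC = 168.5 N, T_BC = 371.9 N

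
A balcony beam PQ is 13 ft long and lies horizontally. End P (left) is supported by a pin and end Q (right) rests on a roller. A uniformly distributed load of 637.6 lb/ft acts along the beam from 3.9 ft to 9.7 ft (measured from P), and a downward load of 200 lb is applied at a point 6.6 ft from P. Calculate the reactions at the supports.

P_x = 0, P_y = 1862 lb, Q_y = 2036 lb

Resultant of the distributed load: 637.6 × 5.8 = 3698.08 lb at 6.8 ft from P.
ΣM about P: Q_y·13 − (637.6·5.8)·6.8 − 200·6.6 = 0 → Q_y = 26466.944/13 = 2035.92 ≈ 2036 lb.
ΣF_y = 0: P_y + 2035.92 − 637.6·5.8 − 200 = 0 → P_y = 1862 lb.
ΣF_x = 0: no horizontal applied forces, so P_x = 0.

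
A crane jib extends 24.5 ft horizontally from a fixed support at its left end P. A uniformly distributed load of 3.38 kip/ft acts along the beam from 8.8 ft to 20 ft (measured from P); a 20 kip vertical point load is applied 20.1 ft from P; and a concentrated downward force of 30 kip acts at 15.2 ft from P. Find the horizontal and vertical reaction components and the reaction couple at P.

Resultant of the distributed load: 3.38 × 11.2 = 37.856 kip at 14.4 ft from P.
ΣF_x = 0: P_x = 0.
ΣF_y = 0: P_y − 3.38·11.2 − 20 − 30 = 0 → P_y = 87.86 kip.
ΣM about P: M_P − (3.38·11.2)·14.4 − 20·20.1 − 30·15.2 = 0 → M_P = 1403 kip·ft.

P_x = 0, P_y = 87.86 kip, M_P = 1403 kip·ft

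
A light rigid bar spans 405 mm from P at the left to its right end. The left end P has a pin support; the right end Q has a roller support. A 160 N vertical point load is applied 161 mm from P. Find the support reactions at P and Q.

Moments about P: Q_y·405 − 160·161 = 0 → Q_y = 25760/405 = 63.6049 ≈ 63.60 N.
ΣF_y = 0: P_y + 63.6049 − 160 = 0 → P_y = 96.40 N.
ΣF_x = 0: no horizontal applied forces, so P_x = 0.

P_x = 0, P_y = 96.40 N, Q_y = 63.60 N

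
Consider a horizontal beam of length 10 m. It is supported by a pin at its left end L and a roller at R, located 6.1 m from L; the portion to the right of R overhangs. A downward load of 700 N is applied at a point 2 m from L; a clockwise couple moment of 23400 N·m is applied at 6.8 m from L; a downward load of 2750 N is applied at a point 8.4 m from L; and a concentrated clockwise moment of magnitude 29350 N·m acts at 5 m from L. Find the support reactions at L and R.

L_x = 0, L_y = -9214 N, R_y = 12660 N

ΣM about L: R_y·6.1 − 700·2 − 23400 − 2750·8.4 − 29350 = 0 → R_y = 77250/6.1 = 12663.9 ≈ 12660 N.
ΣF_y = 0: L_y + 12663.9 − 700 − 2750 = 0 → L_y = -9214 N.
ΣF_x = 0: no horizontal applied forces, so L_x = 0.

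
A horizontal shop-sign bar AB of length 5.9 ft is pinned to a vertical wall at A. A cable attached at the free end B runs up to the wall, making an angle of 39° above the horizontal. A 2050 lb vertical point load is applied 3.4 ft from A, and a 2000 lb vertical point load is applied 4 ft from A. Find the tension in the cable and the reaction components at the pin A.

ΣM about A: T·sin39°·5.9 − 2050·3.4 − 2000·4 = 0 → T = 14970/(5.9·0.62932) = 4031.79 ≈ 4032 lb.
ΣF_x = 0: A_x − T·cos39° = 0 → A_x = 4031.79 × 0.777146 = 3133 lb.
ΣF_y = 0: A_y + T·sin39° − 2050 − 2000 = 0 → A_y = 4050 − 4031.79 × 0.62932 = 1513 lb.

T = 4032 lb, A_x = 3133 lb, A_y = 1513 lb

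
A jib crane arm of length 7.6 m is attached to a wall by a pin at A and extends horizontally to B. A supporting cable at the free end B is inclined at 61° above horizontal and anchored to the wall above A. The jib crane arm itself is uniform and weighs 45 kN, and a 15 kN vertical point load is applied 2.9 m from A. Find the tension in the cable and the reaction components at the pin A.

T = 32.27 kN, A_x = 15.64 kN, A_y = 31.78 kN

ΣM about A: T·sin61°·7.6 − 45·3.8 − 15·2.9 = 0 → T = 214.5/(7.6·0.87462) = 32.2697 ≈ 32.27 kN.
ΣF_x = 0: A_x − T·cos61° = 0 → A_x = 32.2697 × 0.48481 = 15.64 kN.
ΣF_y = 0: A_y + T·sin61° − 45 − 15 = 0 → A_y = 60 − 32.2697 × 0.87462 = 31.78 kN.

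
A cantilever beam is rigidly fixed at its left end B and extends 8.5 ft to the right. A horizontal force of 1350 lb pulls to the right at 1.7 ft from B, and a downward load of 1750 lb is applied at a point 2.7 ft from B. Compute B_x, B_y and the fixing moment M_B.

ΣF_x = 0: B_x + 1350 = 0 → B_x = -1350 lb.
ΣF_y = 0: B_y − 1750 = 0 → B_y = 1750 lb.
ΣM about B: M_B − 1750·2.7 = 0 → M_B = 4725 lb·ft.

B_x = -1350 lb, B_y = 1750 lb, M_B = 4725 lb·ft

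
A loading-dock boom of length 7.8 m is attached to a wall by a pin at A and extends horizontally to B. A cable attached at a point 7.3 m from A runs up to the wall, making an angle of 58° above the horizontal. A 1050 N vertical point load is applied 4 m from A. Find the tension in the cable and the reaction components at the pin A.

T = 678.4 N, A_x = 359.5 N, A_y = 474.7 N

ΣM about A: T·sin58°·7.3 − 1050·4 = 0 → T = 4200/(7.3·0.848048) = 678.431 ≈ 678.4 N.
ΣF_x = 0: A_x − T·cos58° = 0 → A_x = 678.431 × 0.529919 = 359.5 N.
ΣF_y = 0: A_y + T·sin58° − 1050 = 0 → A_y = 1050 − 678.431 × 0.848048 = 474.7 N.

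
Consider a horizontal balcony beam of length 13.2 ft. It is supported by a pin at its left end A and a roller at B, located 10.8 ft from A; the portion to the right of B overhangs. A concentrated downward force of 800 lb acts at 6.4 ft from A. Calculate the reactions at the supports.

Moments about A: B_y·10.8 − 800·6.4 = 0 → B_y = 5120/10.8 = 474.074 ≈ 474.1 lb.
ΣF_y = 0: A_y + 474.074 − 800 = 0 → A_y = 325.9 lb.
ΣF_x = 0: no horizontal applied forces, so A_x = 0.

A_x = 0, A_y = 325.9 lb, B_y = 474.1 lb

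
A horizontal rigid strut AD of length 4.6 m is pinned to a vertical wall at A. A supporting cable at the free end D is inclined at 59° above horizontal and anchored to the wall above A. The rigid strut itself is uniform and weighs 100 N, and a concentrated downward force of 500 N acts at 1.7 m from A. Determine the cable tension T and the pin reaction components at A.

T = 273.9 N, A_x = 141.1 N, A_y = 365.2 N

ΣM about A: T·sin59°·4.6 − 100·2.3 − 500·1.7 = 0 → T = 1080/(4.6·0.857167) = 273.905 ≈ 273.9 N.
ΣF_x = 0: A_x − T·cos59° = 0 → A_x = 273.905 × 0.515038 = 141.1 N.
ΣF_y = 0: A_y + T·sin59° − 100 − 500 = 0 → A_y = 600 − 273.905 × 0.857167 = 365.2 N.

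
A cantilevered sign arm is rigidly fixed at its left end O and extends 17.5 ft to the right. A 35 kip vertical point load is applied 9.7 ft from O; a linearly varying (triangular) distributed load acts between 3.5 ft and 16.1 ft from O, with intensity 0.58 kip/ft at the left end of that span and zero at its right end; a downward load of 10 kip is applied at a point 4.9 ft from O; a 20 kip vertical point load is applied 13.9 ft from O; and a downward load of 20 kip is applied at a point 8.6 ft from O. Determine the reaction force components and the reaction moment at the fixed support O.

O_x = 0, O_y = 88.65 kip, M_O = 866.6 kip·ft

Resultant of the triangular load: ½ × 0.58 × 12.6 = 3.654 kip, acting at 7.7 ft from O (one-third of the span from the peak).
ΣF_x = 0: O_x = 0.
ΣF_y = 0: O_y − 35 − ½·0.58·12.6 − 10 − 20 − 20 = 0 → O_y = 88.65 kip.
ΣM about O: M_O − 35·9.7 − (½·0.58·12.6)·7.7 − 10·4.9 − 20·13.9 − 20·8.6 = 0 → M_O = 866.6 kip·ft.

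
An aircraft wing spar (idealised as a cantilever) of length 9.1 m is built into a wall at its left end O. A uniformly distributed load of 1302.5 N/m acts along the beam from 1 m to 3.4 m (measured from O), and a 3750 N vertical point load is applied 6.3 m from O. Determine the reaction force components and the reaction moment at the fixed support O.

O_x = 0, O_y = 6876 N, M_O = 30500 N·m

Resultant of the distributed load: 1302.5 × 2.4 = 3126 N at 2.2 m from O.
ΣF_x = 0: O_x = 0.
ΣF_y = 0: O_y − 1302.5·2.4 − 3750 = 0 → O_y = 6876 N.
ΣM about O: M_O − (1302.5·2.4)·2.2 − 3750·6.3 = 0 → M_O = 30500 N·m.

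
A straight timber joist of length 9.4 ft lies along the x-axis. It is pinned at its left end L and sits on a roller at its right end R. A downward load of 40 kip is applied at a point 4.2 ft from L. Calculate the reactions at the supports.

Taking moments about L: R_y·9.4 − 40·4.2 = 0 → R_y = 168/9.4 = 17.8723 ≈ 17.87 kip.
ΣF_y = 0: L_y + 17.8723 − 40 = 0 → L_y = 22.13 kip.
ΣF_x = 0: no horizontal applied forces, so L_x = 0.

L_x = 0, L_y = 22.13 kip, R_y = 17.87 kip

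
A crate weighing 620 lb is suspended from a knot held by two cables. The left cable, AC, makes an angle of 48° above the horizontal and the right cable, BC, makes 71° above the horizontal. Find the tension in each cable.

T_AC = 230.8 lb, T_BC = 474.3 lb

ΣF_x = 0: −T_AC·cos48° + T_BC·cos71° = 0 → T_BC = 2.05527·T_AC.
ΣF_y = 0: T_AC·sin48° + T_BC·sin71° = 620.
Substitute: T_AC·(0.743145 + 2.05527·0.945519) = 620 → T_AC = 230.789 ≈ 230.8 lb.
Then T_BC = 2.05527 × 230.789 = 474.3 lb.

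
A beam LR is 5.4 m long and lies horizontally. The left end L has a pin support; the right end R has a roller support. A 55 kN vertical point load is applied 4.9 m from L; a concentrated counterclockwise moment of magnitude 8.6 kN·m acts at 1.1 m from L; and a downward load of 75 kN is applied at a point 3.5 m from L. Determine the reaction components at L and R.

L_x = 0, L_y = 33.07 kN, R_y = 96.93 kN

Moments about L: R_y·5.4 − 55·4.9 + 8.6 − 75·3.5 = 0 → R_y = 523.4/5.4 = 96.9259 ≈ 96.93 kN.
ΣF_y = 0: L_y + 96.9259 − 55 − 75 = 0 → L_y = 33.07 kN.
ΣF_x = 0: no horizontal applied forces, so L_x = 0.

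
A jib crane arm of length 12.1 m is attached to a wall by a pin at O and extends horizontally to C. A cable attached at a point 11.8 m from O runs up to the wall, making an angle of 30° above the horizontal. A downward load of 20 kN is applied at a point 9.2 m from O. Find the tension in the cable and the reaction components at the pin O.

ΣM about O: T·sin30°·11.8 − 20·9.2 = 0 → T = 184/(11.8·0.5) = 31.1864 ≈ 31.19 kN.
ΣF_x = 0: O_x − T·cos30° = 0 → O_x = 31.1864 × 0.866025 = 27.01 kN.
ΣF_y = 0: O_y + T·sin30° − 20 = 0 → O_y = 20 − 31.1864 × 0.5 = 4.407 kN.

T = 31.19 kN, O_x = 27.01 kN, O_y = 4.407 kN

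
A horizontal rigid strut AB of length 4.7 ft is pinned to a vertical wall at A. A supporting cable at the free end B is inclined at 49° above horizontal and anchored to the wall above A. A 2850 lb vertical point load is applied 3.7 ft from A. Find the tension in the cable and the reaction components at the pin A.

ΣM about A: T·sin49°·4.7 − 2850·3.7 = 0 → T = 10545/(4.7·0.75471) = 2972.82 ≈ 2973 lb.
ΣF_x = 0: A_x − T·cos49° = 0 → A_x = 2972.82 × 0.656059 = 1950 lb.
ΣF_y = 0: A_y + T·sin49° − 2850 = 0 → A_y = 2850 − 2972.82 × 0.75471 = 606.4 lb.

T = 2973 lb, A_x = 1950 lb, A_y = 606.4 lb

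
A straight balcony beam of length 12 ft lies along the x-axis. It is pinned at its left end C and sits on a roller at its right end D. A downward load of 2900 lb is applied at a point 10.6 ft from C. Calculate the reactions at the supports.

ΣM about C: D_y·12 − 2900·10.6 = 0 → D_y = 30740/12 = 2561.67 ≈ 2562 lb.
ΣF_y = 0: C_y + 2561.67 − 2900 = 0 → C_y = 338.3 lb.
ΣF_x = 0: no horizontal applied forces, so C_x = 0.

C_x = 0, C_y = 338.3 lb, D_y = 2562 lb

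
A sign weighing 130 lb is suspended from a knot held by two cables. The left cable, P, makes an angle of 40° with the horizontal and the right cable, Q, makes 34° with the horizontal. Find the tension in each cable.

ΣF_x = 0: −T_P·cos40° + T_Q·cos34° = 0 → T_Q = 0.924017·T_P.
ΣF_y = 0: T_P·sin40° + T_Q·sin34° = 130.
Substitute: T_P·(0.642788 + 0.924017·0.559193) = 130 → T_P = 112.118 ≈ 112.1 lb.
Then T_Q = 0.924017 × 112.118 = 103.6 lb.

T_P = 112.1 lb, T_Q = 103.6 lb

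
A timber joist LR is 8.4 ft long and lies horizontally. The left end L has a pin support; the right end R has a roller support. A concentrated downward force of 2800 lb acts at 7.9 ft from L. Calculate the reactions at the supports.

ΣM about L: R_y·8.4 − 2800·7.9 = 0 → R_y = 22120/8.4 = 2633.33 ≈ 2633 lb.
ΣF_y = 0: L_y + 2633.33 − 2800 = 0 → L_y = 166.7 lb.
ΣF_x = 0: no horizontal applied forces, so L_x = 0.

L_x = 0, L_y = 166.7 lb, R_y = 2633 lb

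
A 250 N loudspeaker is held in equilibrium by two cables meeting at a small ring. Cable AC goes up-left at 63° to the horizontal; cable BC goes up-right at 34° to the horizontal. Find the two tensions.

T_AC = 208.8 N, T_BC = 114.3 N

ΣF_x = 0: −T_AC·cos63° + T_BC·cos34° = 0 → T_BC = 0.547611·T_AC.
ΣF_y = 0: T_AC·sin63° + T_BC·sin34° = 250.
Substitute: T_AC·(0.891007 + 0.547611·0.559193) = 250 → T_AC = 208.816 ≈ 208.8 N.
Then T_BC = 0.547611 × 208.816 = 114.3 N.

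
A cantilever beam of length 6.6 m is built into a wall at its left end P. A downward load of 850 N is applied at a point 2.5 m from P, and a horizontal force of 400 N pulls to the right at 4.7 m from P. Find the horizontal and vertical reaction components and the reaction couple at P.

P_x = -400.0 N, P_y = 850.0 N, M_P = 2125 N·m

ΣF_x = 0: P_x + 400 = 0 → P_x = -400.0 N.
ΣF_y = 0: P_y − 850 = 0 → P_y = 850.0 N.
ΣM about P: M_P − 850·2.5 = 0 → M_P = 2125 N·m.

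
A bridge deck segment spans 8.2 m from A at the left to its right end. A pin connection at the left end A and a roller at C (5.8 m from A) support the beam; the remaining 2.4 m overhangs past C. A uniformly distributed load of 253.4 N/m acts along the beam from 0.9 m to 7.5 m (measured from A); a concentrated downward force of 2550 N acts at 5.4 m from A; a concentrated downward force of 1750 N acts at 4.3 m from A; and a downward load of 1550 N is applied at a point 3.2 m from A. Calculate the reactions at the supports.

A_x = 0, A_y = 1785 N, C_y = 5738 N

Resultant of the distributed load: 253.4 × 6.6 = 1672.44 N at 4.2 m from A.
ΣM about A: C_y·5.8 − (253.4·6.6)·4.2 − 2550·5.4 − 1750·4.3 − 1550·3.2 = 0 → C_y = 33279.248/5.8 = 5737.8 ≈ 5738 N.
ΣF_y = 0: A_y + 5737.8 − 253.4·6.6 − 2550 − 1750 − 1550 = 0 → A_y = 1785 N.
ΣF_x = 0: no horizontal applied forces, so A_x = 0.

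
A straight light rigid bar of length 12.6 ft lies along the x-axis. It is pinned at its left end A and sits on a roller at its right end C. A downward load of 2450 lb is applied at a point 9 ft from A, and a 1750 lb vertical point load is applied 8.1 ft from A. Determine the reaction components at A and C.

A_x = 0, A_y = 1325 lb, C_y = 2875 lb

ΣM about A: C_y·12.6 − 2450·9 − 1750·8.1 = 0 → C_y = 36225/12.6 = 2875 lb.
ΣF_y = 0: A_y + 2875 − 2450 − 1750 = 0 → A_y = 1325 lb.
ΣF_x = 0: no horizontal applied forces, so A_x = 0.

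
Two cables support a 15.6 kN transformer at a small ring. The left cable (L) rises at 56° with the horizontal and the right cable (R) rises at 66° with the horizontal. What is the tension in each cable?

ΣF_x = 0: −T_L·cos56° + T_R·cos66° = 0 → T_R = 1.37483·T_L.
ΣF_y = 0: T_L·sin56° + T_R·sin66° = 15.6.
Substitute: T_L·(0.829038 + 1.37483·0.913545) = 15.6 → T_L = 7.48199 ≈ 7.482 kN.
Then T_R = 1.37483 × 7.48199 = 10.29 kN.

T_L = 7.482 kN, T_R = 10.29 kN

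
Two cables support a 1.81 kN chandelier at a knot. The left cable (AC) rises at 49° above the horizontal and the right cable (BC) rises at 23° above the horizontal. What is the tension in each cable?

ΣF_x = 0: −T_AC·cos49° + T_BC·cos23° = 0 → T_BC = 0.712717·T_AC.
ΣF_y = 0: T_AC·sin49° + T_BC·sin23° = 1.81.
Substitute: T_AC·(0.75471 + 0.712717·0.390731) = 1.81 → T_AC = 1.75185 ≈ 1.752 kN.
Then T_BC = 0.712717 × 1.75185 = 1.249 kN.

T_AC = 1.752 kN, T_BC = 1.249 kN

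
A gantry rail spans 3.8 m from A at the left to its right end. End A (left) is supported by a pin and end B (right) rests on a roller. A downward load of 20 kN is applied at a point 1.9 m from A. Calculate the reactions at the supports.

Taking moments about A: B_y·3.8 − 20·1.9 = 0 → B_y = 38/3.8 = 10.00 kN.
ΣF_y = 0: A_y + 10 − 20 = 0 → A_y = 10.00 kN.
ΣF_x = 0: no horizontal applied forces, so A_x = 0.

A_x = 0, A_y = 10.00 kN, B_y = 10.00 kN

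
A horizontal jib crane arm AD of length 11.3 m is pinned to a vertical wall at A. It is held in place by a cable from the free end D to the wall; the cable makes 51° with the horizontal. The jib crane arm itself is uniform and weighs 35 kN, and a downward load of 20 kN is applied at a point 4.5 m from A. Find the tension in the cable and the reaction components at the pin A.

T = 32.77 kN, A_x = 20.62 kN, A_y = 29.54 kN

ΣM about A: T·sin51°·11.3 − 35·5.65 − 20·4.5 = 0 → T = 287.75/(11.3·0.777146) = 32.7668 ≈ 32.77 kN.
ΣF_x = 0: A_x − T·cos51° = 0 → A_x = 32.7668 × 0.62932 = 20.62 kN.
ΣF_y = 0: A_y + T·sin51° − 35 − 20 = 0 → A_y = 55 − 32.7668 × 0.777146 = 29.54 kN.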